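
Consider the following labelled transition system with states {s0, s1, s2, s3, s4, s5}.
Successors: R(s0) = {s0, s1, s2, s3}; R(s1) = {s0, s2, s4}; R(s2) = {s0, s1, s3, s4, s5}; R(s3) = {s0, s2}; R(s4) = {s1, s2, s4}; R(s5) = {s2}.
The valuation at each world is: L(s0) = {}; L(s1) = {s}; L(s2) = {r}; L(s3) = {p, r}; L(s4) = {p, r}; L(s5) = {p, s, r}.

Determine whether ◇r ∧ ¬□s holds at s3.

At s3: ◇r is true, ¬□s is true, so ◇r ∧ ¬□s is true.
  At s3: ◇r requires r at some successor in {s0, s2}.
    r holds at s2, so ◇r is true at s3.
  At s3: □s is false, so ¬□s is true.
    At s3: □s requires s at every successor {s0, s2}.
      s fails at s0, so □s is false at s3.

Yes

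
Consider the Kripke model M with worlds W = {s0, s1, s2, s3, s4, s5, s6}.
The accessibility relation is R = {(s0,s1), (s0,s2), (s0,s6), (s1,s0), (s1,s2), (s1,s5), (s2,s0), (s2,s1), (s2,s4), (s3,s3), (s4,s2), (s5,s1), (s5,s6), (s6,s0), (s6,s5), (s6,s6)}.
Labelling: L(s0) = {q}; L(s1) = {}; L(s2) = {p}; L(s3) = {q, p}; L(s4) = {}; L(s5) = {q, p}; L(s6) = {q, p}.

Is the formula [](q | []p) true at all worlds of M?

Let φ = [](q | []p). Evaluate φ at each world:
  s0 (successors {s1, s2, s6}): φ is false.
  s1 (successors {s0, s2, s5}): φ is false.
  s2 (successors {s0, s1, s4}): φ is false.
  s3 (successors {s3}): φ is true.
  s4 (successors {s2}): φ is false.
  s5 (successors {s1, s6}): φ is false.
  s6 (successors {s0, s5, s6}): φ is true.
Detail at s0 (counterexample):
  At s0: [](q | []p) requires q | []p at every successor {s1, s2, s6}.
    q | []p fails at s1, so [](q | []p) is false at s0.
      At s1: q is false, []p is false, so q | []p is false.

No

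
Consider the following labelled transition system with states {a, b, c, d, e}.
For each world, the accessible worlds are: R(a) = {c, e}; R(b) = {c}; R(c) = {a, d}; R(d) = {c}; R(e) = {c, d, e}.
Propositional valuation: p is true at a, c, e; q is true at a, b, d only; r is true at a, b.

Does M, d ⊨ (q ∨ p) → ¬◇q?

Yes

Recall that ◇ψ holds at a world iff ψ holds at some accessible world.
At d: q ∨ p is true, ¬◇q is true, so (q ∨ p) → ¬◇q is true.
  At d: ◇q is false, so ¬◇q is true.
    At d: ◇q requires q at some successor in {c}.
      At c: q is false.
    So ◇q is false at d.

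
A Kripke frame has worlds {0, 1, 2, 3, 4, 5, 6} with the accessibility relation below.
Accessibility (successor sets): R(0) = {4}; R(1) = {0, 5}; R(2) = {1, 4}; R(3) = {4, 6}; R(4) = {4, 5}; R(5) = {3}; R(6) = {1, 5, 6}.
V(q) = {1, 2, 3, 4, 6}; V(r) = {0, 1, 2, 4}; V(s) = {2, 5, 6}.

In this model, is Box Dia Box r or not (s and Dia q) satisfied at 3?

Recall that Box ψ holds at a world iff ψ holds at every accessible world, and Dia ψ holds iff ψ holds at some accessible world.
At 3: Box Dia Box r is false, not (s and Dia q) is true, so Box Dia Box r or not (s and Dia q) is true.
  At 3: Box Dia Box r requires Dia Box r at every successor {4, 6}.
    Dia Box r fails at 4, so Box Dia Box r is false at 3.
      At 4: Dia Box r requires Box r at some successor in {4, 5}.
        At 4: Box r is false.
        At 5: Box r is false.
      So Dia Box r is false at 4.
  At 3: s and Dia q is false, so not (s and Dia q) is true.
    At 3: s is false, Dia q is true, so s and Dia q is false.
      At 3: Dia q requires q at some successor in {4, 6}.
        q holds at 4, so Dia q is true at 3.

Yes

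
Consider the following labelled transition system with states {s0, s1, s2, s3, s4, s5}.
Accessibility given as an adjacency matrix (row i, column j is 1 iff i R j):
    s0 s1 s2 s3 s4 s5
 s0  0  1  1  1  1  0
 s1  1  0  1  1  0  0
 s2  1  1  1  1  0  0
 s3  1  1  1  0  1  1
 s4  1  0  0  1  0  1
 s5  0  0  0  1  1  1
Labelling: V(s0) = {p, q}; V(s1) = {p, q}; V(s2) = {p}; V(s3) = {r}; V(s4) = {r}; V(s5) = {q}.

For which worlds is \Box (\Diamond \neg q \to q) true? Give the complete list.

none

Let φ = \Box (\Diamond \neg q \to q). Evaluate φ at each world:
  s0 (successors {s1, s2, s3, s4}): φ is false.
  s1 (successors {s0, s2, s3}): φ is false.
  s2 (successors {s0, s1, s2, s3}): φ is false.
  s3 (successors {s0, s1, s2, s4, s5}): φ is false.
  s4 (successors {s0, s3, s5}): φ is false.
  s5 (successors {s3, s4, s5}): φ is false.
For instance, at s4:
  At s4: \Box (\Diamond \neg q \to q) requires \Diamond \neg q \to q at every successor {s0, s3, s5}.
    \Diamond \neg q \to q fails at s3, so \Box (\Diamond \neg q \to q) is false at s4.
      At s3: \Diamond \neg q is true, q is false, so \Diamond \neg q \to q is false.
Satisfying worlds: none.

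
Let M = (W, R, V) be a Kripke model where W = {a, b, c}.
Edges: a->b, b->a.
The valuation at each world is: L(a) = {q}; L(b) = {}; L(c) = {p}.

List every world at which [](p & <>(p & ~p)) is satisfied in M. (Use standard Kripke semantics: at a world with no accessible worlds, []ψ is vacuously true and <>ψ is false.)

c

Let φ = [](p & <>(p & ~p)). Evaluate φ at each world:
  a (successors {b}): φ is false.
  b (successors {a}): φ is false.
  c (successors ∅): φ is true.
For instance, at b:
  At b: [](p & <>(p & ~p)) requires p & <>(p & ~p) at every successor {a}.
    p & <>(p & ~p) fails at a, so [](p & <>(p & ~p)) is false at b.
      At a: p is false, <>(p & ~p) is false, so p & <>(p & ~p) is false.
Satisfying worlds: {c}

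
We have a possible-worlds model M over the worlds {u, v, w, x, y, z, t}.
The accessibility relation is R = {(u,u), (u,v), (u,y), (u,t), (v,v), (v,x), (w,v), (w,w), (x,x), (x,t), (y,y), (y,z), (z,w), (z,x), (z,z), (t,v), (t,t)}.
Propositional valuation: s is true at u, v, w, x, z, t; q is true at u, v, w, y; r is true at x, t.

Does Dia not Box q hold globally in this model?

Let φ = Dia not Box q. Evaluate φ at each world:
  u (successors {u, v, y, t}): φ is true.
  v (successors {v, x}): φ is true.
  w (successors {v, w}): φ is true.
  x (successors {x, t}): φ is true.
  y (successors {y, z}): φ is true.
  z (successors {w, x, z}): φ is true.
  t (successors {v, t}): φ is true.
For instance, at w:
  At w: Dia not Box q requires not Box q at some successor in {v, w}.
    not Box q holds at v, so Dia not Box q is true at w.
      At v: Box q is false, so not Box q is true.

Yes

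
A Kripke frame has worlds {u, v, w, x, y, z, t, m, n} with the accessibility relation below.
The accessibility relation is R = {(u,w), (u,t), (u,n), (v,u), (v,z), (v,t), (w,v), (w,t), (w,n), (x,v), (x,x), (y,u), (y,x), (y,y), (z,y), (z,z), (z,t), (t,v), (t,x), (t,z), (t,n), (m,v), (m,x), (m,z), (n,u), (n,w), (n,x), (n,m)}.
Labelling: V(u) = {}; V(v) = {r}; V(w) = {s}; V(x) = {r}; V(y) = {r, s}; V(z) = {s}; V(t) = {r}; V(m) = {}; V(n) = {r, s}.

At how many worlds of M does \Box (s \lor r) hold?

Let φ = \Box (s \lor r). Evaluate φ at each world:
  u (successors {w, t, n}): φ is true.
  v (successors {u, z, t}): φ is false.
  w (successors {v, t, n}): φ is true.
  x (successors {v, x}): φ is true.
  y (successors {u, x, y}): φ is false.
  z (successors {y, z, t}): φ is true.
  t (successors {v, x, z, n}): φ is true.
  m (successors {v, x, z}): φ is true.
  n (successors {u, w, x, m}): φ is false.
For instance, at z:
  At z: \Box (s \lor r) requires s \lor r at every successor {y, z, t}.
    At y: s \lor r is true.
    At z: s \lor r is true.
    At t: s \lor r is true.
  So \Box (s \lor r) is true at z.
Satisfying worlds: {u, w, x, z, t, m}

6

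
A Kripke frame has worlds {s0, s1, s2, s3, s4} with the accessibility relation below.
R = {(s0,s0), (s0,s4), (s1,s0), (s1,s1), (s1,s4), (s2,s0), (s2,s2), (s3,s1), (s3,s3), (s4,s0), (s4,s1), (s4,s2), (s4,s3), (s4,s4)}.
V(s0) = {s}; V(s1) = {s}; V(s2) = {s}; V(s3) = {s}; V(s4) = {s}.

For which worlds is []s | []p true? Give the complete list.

s0, s1, s2, s3, s4

Let φ = []s | []p. Evaluate φ at each world:
  s0 (successors {s0, s4}): φ is true.
  s1 (successors {s0, s1, s4}): φ is true.
  s2 (successors {s0, s2}): φ is true.
  s3 (successors {s1, s3}): φ is true.
  s4 (successors {s0, s1, s2, s3, s4}): φ is true.
For instance, at s3:
  At s3: []s is true, []p is false, so []s | []p is true.
    At s3: []s requires s at every successor {s1, s3}.
      At s1: s is true.
      At s3: s is true.
    So []s is true at s3.
    At s3: []p requires p at every successor {s1, s3}.
      p fails at s1, so []p is false at s3.
Satisfying worlds: {s0, s1, s2, s3, s4}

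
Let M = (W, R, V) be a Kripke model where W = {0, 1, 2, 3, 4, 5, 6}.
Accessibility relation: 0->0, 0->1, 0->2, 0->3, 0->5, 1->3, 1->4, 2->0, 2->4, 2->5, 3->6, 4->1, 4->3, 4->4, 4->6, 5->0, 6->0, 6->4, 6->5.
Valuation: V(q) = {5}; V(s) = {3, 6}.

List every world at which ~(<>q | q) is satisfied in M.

1, 3, 4

Let φ = ~(<>q | q). Evaluate φ at each world:
  0 (successors {0, 1, 2, 3, 5}): φ is false.
  1 (successors {3, 4}): φ is true.
  2 (successors {0, 4, 5}): φ is false.
  3 (successors {6}): φ is true.
  4 (successors {1, 3, 4, 6}): φ is true.
  5 (successors {0}): φ is false.
  6 (successors {0, 4, 5}): φ is false.
For instance, at 0:
  At 0: <>q | q is true, so ~(<>q | q) is false.
    At 0: <>q is true, q is false, so <>q | q is true.
      At 0: <>q requires q at some successor in {0, 1, 2, 3, 5}.
        q holds at 5, so <>q is true at 0.
Satisfying worlds: {1, 3, 4}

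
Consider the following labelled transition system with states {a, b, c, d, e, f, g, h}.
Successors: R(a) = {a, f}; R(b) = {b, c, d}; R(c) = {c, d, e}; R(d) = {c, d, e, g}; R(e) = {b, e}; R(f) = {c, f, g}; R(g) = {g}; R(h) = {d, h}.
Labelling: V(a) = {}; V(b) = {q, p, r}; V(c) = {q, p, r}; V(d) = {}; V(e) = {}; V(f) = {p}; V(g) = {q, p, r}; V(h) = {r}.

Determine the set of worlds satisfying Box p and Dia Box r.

f, g

Let φ = Box p and Dia Box r. Evaluate φ at each world:
  a (successors {a, f}): φ is false.
  b (successors {b, c, d}): φ is false.
  c (successors {c, d, e}): φ is false.
  d (successors {c, d, e, g}): φ is false.
  e (successors {b, e}): φ is false.
  f (successors {c, f, g}): φ is true.
  g (successors {g}): φ is true.
  h (successors {d, h}): φ is false.
For instance, at d:
  At d: Box p is false, Dia Box r is true, so Box p and Dia Box r is false.
    At d: Box p requires p at every successor {c, d, e, g}.
      p fails at d, so Box p is false at d.
    At d: Dia Box r requires Box r at some successor in {c, d, e, g}.
      Box r holds at g, so Dia Box r is true at d.
Satisfying worlds: {f, g}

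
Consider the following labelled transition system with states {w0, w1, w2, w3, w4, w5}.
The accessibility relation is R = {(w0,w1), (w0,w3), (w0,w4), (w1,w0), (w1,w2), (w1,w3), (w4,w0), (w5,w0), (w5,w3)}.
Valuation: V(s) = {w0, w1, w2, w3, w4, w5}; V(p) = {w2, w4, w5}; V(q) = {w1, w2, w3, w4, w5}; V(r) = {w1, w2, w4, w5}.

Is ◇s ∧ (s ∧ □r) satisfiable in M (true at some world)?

Recall that □ψ holds at a world iff ψ holds at every accessible world, and ◇ψ holds iff ψ holds at some accessible world.
Let φ = ◇s ∧ (s ∧ □r). Evaluate φ at each world:
  w0 (successors {w1, w3, w4}): φ is false.
  w1 (successors {w0, w2, w3}): φ is false.
  w2 (successors ∅): φ is false.
  w3 (successors ∅): φ is false.
  w4 (successors {w0}): φ is false.
  w5 (successors {w0, w3}): φ is false.
For instance, at w4:
  At w4: ◇s is true, s ∧ □r is false, so ◇s ∧ (s ∧ □r) is false.
    At w4: ◇s requires s at some successor in {w0}.
      s holds at w0, so ◇s is true at w4.
    At w4: s is true, □r is false, so s ∧ □r is false.
      At w4: □r requires r at every successor {w0}.
        r fails at w0, so □r is false at w4.

No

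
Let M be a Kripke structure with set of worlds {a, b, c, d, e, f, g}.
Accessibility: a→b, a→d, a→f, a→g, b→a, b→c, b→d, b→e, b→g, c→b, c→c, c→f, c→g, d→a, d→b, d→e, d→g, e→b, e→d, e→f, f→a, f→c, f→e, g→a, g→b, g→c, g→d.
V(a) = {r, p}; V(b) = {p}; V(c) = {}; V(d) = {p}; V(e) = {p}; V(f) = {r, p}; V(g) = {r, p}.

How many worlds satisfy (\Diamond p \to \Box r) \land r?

0

Let φ = (\Diamond p \to \Box r) \land r. Evaluate φ at each world:
  a (successors {b, d, f, g}): φ is false.
  b (successors {a, c, d, e, g}): φ is false.
  c (successors {b, c, f, g}): φ is false.
  d (successors {a, b, e, g}): φ is false.
  e (successors {b, d, f}): φ is false.
  f (successors {a, c, e}): φ is false.
  g (successors {a, b, c, d}): φ is false.
For instance, at c:
  At c: \Diamond p \to \Box r is false, r is false, so (\Diamond p \to \Box r) \land r is false.
    At c: \Diamond p is true, \Box r is false, so \Diamond p \to \Box r is false.
      At c: \Diamond p requires p at some successor in {b, c, f, g}.
        p holds at b, so \Diamond p is true at c.
      At c: \Box r requires r at every successor {b, c, f, g}.
        r fails at b, so \Box r is false at c.
Satisfying worlds: none.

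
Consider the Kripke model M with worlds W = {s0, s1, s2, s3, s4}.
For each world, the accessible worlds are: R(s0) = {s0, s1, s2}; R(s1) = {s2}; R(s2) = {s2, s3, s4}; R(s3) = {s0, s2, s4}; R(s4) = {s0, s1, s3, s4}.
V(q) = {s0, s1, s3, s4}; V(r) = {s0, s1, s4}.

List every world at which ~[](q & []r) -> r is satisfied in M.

s0, s1, s4

Recall that []ψ holds at a world iff ψ holds at every accessible world, and <>ψ holds iff ψ holds at some accessible world.
Let φ = ~[](q & []r) -> r. Evaluate φ at each world:
  s0 (successors {s0, s1, s2}): φ is true.
  s1 (successors {s2}): φ is true.
  s2 (successors {s2, s3, s4}): φ is false.
  s3 (successors {s0, s2, s4}): φ is false.
  s4 (successors {s0, s1, s3, s4}): φ is true.
For instance, at s1:
  At s1: ~[](q & []r) is true, r is true, so ~[](q & []r) -> r is true.
    At s1: [](q & []r) is false, so ~[](q & []r) is true.
      At s1: [](q & []r) requires q & []r at every successor {s2}.
        q & []r fails at s2, so [](q & []r) is false at s1.
Satisfying worlds: {s0, s1, s4}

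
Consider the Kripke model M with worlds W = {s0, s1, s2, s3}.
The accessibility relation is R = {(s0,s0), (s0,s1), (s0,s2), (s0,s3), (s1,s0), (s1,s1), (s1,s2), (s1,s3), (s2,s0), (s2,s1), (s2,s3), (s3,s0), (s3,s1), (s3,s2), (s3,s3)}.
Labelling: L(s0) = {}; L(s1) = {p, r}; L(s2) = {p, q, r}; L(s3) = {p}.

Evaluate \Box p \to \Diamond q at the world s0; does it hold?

Yes

Recall that \Box ψ holds at a world iff ψ holds at every accessible world, and \Diamond ψ holds iff ψ holds at some accessible world.
At s0: \Box p is false, \Diamond q is true, so \Box p \to \Diamond q is true.
  At s0: \Box p requires p at every successor {s0, s1, s2, s3}.
    p fails at s0, so \Box p is false at s0.
  At s0: \Diamond q requires q at some successor in {s0, s1, s2, s3}.
    q holds at s2, so \Diamond q is true at s0.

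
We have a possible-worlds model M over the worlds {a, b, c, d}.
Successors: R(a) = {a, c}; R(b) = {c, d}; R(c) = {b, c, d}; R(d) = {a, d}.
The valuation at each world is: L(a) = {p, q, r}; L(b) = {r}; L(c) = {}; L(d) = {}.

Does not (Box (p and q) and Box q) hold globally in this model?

Let φ = not (Box (p and q) and Box q). Evaluate φ at each world:
  a (successors {a, c}): φ is true.
  b (successors {c, d}): φ is true.
  c (successors {b, c, d}): φ is true.
  d (successors {a, d}): φ is true.
For instance, at b:
  At b: Box (p and q) and Box q is false, so not (Box (p and q) and Box q) is true.
    At b: Box (p and q) is false, Box q is false, so Box (p and q) and Box q is false.
      At b: Box (p and q) requires p and q at every successor {c, d}.
        p and q fails at c, so Box (p and q) is false at b.
      At b: Box q requires q at every successor {c, d}.
        q fails at c, so Box q is false at b.

Yes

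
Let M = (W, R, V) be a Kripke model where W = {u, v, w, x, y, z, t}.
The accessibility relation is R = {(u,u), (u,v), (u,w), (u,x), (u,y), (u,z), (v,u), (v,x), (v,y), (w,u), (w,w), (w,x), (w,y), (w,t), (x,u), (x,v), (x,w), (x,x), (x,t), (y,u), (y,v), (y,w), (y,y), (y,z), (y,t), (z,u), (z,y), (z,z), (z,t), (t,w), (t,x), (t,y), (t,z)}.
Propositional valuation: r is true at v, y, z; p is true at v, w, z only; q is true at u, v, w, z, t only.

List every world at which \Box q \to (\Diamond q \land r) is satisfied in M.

Let φ = \Box q \to (\Diamond q \land r). Evaluate φ at each world:
  u (successors {u, v, w, x, y, z}): φ is true.
  v (successors {u, x, y}): φ is true.
  w (successors {u, w, x, y, t}): φ is true.
  x (successors {u, v, w, x, t}): φ is true.
  y (successors {u, v, w, y, z, t}): φ is true.
  z (successors {u, y, z, t}): φ is true.
  t (successors {w, x, y, z}): φ is true.
For instance, at w:
  At w: \Box q is false, \Diamond q \land r is false, so \Box q \to (\Diamond q \land r) is true.
    At w: \Box q requires q at every successor {u, w, x, y, t}.
      q fails at x, so \Box q is false at w.
    At w: \Diamond q is true, r is false, so \Diamond q \land r is false.
      At w: \Diamond q requires q at some successor in {u, w, x, y, t}.
        q holds at u, so \Diamond q is true at w.
Satisfying worlds: {u, v, w, x, y, z, t}

u, v, w, x, y, z, t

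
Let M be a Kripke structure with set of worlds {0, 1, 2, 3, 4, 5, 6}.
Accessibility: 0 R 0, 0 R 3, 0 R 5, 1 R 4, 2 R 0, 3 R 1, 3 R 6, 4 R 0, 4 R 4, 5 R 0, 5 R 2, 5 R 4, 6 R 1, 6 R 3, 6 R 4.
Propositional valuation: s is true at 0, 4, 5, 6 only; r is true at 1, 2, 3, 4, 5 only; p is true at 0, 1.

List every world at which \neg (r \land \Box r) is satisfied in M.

Recall that \Box ψ holds at a world iff ψ holds at every accessible world, and \Diamond ψ holds iff ψ holds at some accessible world.
Let φ = \neg (r \land \Box r). Evaluate φ at each world:
  0 (successors {0, 3, 5}): φ is true.
  1 (successors {4}): φ is false.
  2 (successors {0}): φ is true.
  3 (successors {1, 6}): φ is true.
  4 (successors {0, 4}): φ is true.
  5 (successors {0, 2, 4}): φ is true.
  6 (successors {1, 3, 4}): φ is true.
For instance, at 1:
  At 1: r \land \Box r is true, so \neg (r \land \Box r) is false.
    At 1: r is true, \Box r is true, so r \land \Box r is true.
      At 1: \Box r requires r at every successor {4}.
        At 4: r is true.
      So \Box r is true at 1.
Satisfying worlds: {0, 2, 3, 4, 5, 6}

0, 2, 3, 4, 5, 6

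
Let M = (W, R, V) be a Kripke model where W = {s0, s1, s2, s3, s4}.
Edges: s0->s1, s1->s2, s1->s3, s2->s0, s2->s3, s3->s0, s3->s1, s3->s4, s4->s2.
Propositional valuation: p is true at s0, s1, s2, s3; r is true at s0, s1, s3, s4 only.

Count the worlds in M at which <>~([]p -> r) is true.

2

Let φ = <>~([]p -> r). Evaluate φ at each world:
  s0 (successors {s1}): φ is false.
  s1 (successors {s2, s3}): φ is true.
  s2 (successors {s0, s3}): φ is false.
  s3 (successors {s0, s1, s4}): φ is false.
  s4 (successors {s2}): φ is true.
For instance, at s0:
  At s0: <>~([]p -> r) requires ~([]p -> r) at some successor in {s1}.
    At s1: ~([]p -> r) is false.
  So <>~([]p -> r) is false at s0.
Satisfying worlds: {s1, s4}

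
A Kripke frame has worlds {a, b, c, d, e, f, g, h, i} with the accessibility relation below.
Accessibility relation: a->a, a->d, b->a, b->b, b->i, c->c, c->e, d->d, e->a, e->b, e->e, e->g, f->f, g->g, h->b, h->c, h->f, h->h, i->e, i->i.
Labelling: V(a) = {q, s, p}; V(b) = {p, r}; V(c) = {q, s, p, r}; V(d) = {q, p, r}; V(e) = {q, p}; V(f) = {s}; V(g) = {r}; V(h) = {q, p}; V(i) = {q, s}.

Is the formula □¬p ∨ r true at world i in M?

Recall that □ψ holds at a world iff ψ holds at every accessible world, and ◇ψ holds iff ψ holds at some accessible world.
At i: □¬p is false, r is false, so □¬p ∨ r is false.
  At i: □¬p requires ¬p at every successor {e, i}.
    ¬p fails at e, so □¬p is false at i.

No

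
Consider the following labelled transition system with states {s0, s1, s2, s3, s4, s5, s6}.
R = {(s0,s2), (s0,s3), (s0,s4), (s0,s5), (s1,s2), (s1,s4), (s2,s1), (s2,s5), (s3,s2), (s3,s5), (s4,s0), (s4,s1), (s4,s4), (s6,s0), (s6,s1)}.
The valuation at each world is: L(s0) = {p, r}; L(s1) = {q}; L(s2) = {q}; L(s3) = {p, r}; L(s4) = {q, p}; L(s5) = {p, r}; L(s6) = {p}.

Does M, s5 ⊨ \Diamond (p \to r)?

No

At s5: no accessible worlds, so \Diamond (p \to r) is false.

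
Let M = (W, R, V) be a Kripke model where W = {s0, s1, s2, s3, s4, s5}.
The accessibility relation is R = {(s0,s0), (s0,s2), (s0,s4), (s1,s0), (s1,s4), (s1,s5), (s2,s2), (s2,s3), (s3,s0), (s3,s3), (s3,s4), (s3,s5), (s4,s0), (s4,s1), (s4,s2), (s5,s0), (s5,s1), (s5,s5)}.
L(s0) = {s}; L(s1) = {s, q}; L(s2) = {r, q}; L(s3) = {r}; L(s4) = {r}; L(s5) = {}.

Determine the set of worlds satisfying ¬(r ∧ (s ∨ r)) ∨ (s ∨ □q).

s0, s1, s5

Let φ = ¬(r ∧ (s ∨ r)) ∨ (s ∨ □q). Evaluate φ at each world:
  s0 (successors {s0, s2, s4}): φ is true.
  s1 (successors {s0, s4, s5}): φ is true.
  s2 (successors {s2, s3}): φ is false.
  s3 (successors {s0, s3, s4, s5}): φ is false.
  s4 (successors {s0, s1, s2}): φ is false.
  s5 (successors {s0, s1, s5}): φ is true.
For instance, at s1:
  At s1: ¬(r ∧ (s ∨ r)) is true, s ∨ □q is true, so ¬(r ∧ (s ∨ r)) ∨ (s ∨ □q) is true.
    At s1: s is true, □q is false, so s ∨ □q is true.
      At s1: □q requires q at every successor {s0, s4, s5}.
        q fails at s0, so □q is false at s1.
Satisfying worlds: {s0, s1, s5}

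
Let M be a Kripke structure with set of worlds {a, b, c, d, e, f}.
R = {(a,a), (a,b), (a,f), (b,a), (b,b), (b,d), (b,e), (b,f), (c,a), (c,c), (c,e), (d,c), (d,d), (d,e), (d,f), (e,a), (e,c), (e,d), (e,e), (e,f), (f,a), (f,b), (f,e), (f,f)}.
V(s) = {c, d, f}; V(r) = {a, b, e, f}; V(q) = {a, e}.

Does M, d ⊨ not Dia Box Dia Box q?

Yes

At d: Dia Box Dia Box q is false, so not Dia Box Dia Box q is true.
  At d: Dia Box Dia Box q requires Box Dia Box q at some successor in {c, d, e, f}.
    At c: Box Dia Box q is false.
    At d: Box Dia Box q is false.
    At e: Box Dia Box q is false.
    At f: Box Dia Box q is false.
  So Dia Box Dia Box q is false at d.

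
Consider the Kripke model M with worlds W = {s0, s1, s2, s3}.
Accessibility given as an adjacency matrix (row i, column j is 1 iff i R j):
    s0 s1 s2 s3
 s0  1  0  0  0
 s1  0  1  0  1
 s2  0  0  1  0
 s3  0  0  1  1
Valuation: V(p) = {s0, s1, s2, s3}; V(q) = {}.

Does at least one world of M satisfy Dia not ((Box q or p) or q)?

No

Recall that Box ψ holds at a world iff ψ holds at every accessible world, and Dia ψ holds iff ψ holds at some accessible world.
Let φ = Dia not ((Box q or p) or q). Evaluate φ at each world:
  s0 (successors {s0}): φ is false.
  s1 (successors {s1, s3}): φ is false.
  s2 (successors {s2}): φ is false.
  s3 (successors {s2, s3}): φ is false.
For instance, at s1:
  At s1: Dia not ((Box q or p) or q) requires not ((Box q or p) or q) at some successor in {s1, s3}.
    At s1: not ((Box q or p) or q) is false.
    At s3: not ((Box q or p) or q) is false.
  So Dia not ((Box q or p) or q) is false at s1.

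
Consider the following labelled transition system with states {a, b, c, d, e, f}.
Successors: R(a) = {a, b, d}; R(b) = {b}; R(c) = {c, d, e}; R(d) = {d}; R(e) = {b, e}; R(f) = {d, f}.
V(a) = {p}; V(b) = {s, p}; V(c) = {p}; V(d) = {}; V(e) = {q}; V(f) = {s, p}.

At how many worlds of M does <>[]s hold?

Let φ = <>[]s. Evaluate φ at each world:
  a (successors {a, b, d}): φ is true.
  b (successors {b}): φ is true.
  c (successors {c, d, e}): φ is false.
  d (successors {d}): φ is false.
  e (successors {b, e}): φ is true.
  f (successors {d, f}): φ is false.
For instance, at b:
  At b: <>[]s requires []s at some successor in {b}.
    []s holds at b, so <>[]s is true at b.
      At b: []s requires s at every successor {b}.
        At b: s is true.
      So []s is true at b.
Satisfying worlds: {a, b, e}

3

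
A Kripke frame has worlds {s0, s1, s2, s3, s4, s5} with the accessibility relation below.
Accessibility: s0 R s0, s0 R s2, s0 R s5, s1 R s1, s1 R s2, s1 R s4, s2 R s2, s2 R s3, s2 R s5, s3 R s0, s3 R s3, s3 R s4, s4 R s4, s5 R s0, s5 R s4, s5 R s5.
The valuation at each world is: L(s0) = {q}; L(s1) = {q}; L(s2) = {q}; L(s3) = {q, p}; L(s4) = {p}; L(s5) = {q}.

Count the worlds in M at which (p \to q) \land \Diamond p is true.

4

Let φ = (p \to q) \land \Diamond p. Evaluate φ at each world:
  s0 (successors {s0, s2, s5}): φ is false.
  s1 (successors {s1, s2, s4}): φ is true.
  s2 (successors {s2, s3, s5}): φ is true.
  s3 (successors {s0, s3, s4}): φ is true.
  s4 (successors {s4}): φ is false.
  s5 (successors {s0, s4, s5}): φ is true.
For instance, at s4:
  At s4: p \to q is false, \Diamond p is true, so (p \to q) \land \Diamond p is false.
    At s4: \Diamond p requires p at some successor in {s4}.
      p holds at s4, so \Diamond p is true at s4.
Satisfying worlds: {s1, s2, s3, s5}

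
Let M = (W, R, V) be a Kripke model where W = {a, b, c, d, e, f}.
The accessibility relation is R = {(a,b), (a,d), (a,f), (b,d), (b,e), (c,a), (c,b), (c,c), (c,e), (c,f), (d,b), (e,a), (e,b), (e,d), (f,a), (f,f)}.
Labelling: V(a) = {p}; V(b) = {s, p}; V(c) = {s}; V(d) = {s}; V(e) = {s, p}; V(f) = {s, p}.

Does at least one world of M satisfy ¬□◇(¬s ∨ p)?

Let φ = ¬□◇(¬s ∨ p). Evaluate φ at each world:
  a (successors {b, d, f}): φ is false.
  b (successors {d, e}): φ is false.
  c (successors {a, b, c, e, f}): φ is false.
  d (successors {b}): φ is false.
  e (successors {a, b, d}): φ is false.
  f (successors {a, f}): φ is false.
For instance, at c:
  At c: □◇(¬s ∨ p) is true, so ¬□◇(¬s ∨ p) is false.
    At c: □◇(¬s ∨ p) requires ◇(¬s ∨ p) at every successor {a, b, c, e, f}.
      At a: ◇(¬s ∨ p) is true.
      At b: ◇(¬s ∨ p) is true.
      At c: ◇(¬s ∨ p) is true.
      At e: ◇(¬s ∨ p) is true.
      At f: ◇(¬s ∨ p) is true.
    So □◇(¬s ∨ p) is true at c.

No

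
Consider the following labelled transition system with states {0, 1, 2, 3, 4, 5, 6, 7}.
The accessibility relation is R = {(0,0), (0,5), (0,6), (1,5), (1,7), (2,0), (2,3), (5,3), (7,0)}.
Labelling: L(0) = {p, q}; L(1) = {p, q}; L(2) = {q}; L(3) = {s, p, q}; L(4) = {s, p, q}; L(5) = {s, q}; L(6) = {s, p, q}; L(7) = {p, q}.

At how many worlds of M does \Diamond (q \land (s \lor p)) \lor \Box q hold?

8

Let φ = \Diamond (q \land (s \lor p)) \lor \Box q. Evaluate φ at each world:
  0 (successors {0, 5, 6}): φ is true.
  1 (successors {5, 7}): φ is true.
  2 (successors {0, 3}): φ is true.
  3 (successors ∅): φ is true.
  4 (successors ∅): φ is true.
  5 (successors {3}): φ is true.
  6 (successors ∅): φ is true.
  7 (successors {0}): φ is true.
For instance, at 7:
  At 7: \Diamond (q \land (s \lor p)) is true, \Box q is true, so \Diamond (q \land (s \lor p)) \lor \Box q is true.
    At 7: \Diamond (q \land (s \lor p)) requires q \land (s \lor p) at some successor in {0}.
      q \land (s \lor p) holds at 0, so \Diamond (q \land (s \lor p)) is true at 7.
    At 7: \Box q requires q at every successor {0}.
      At 0: q is true.
    So \Box q is true at 7.
Satisfying worlds: {0, 1, 2, 3, 4, 5, 6, 7}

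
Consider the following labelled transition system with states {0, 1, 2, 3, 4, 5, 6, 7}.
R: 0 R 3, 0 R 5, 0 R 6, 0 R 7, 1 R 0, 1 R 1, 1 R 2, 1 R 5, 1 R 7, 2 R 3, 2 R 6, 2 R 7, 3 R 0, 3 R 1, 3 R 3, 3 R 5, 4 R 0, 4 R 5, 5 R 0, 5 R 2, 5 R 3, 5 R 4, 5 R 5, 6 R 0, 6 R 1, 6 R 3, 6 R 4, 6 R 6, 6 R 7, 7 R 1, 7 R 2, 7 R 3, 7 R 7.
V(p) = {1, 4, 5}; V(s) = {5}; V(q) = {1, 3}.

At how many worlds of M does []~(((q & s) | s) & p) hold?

Let φ = []~(((q & s) | s) & p). Evaluate φ at each world:
  0 (successors {3, 5, 6, 7}): φ is false.
  1 (successors {0, 1, 2, 5, 7}): φ is false.
  2 (successors {3, 6, 7}): φ is true.
  3 (successors {0, 1, 3, 5}): φ is false.
  4 (successors {0, 5}): φ is false.
  5 (successors {0, 2, 3, 4, 5}): φ is false.
  6 (successors {0, 1, 3, 4, 6, 7}): φ is true.
  7 (successors {1, 2, 3, 7}): φ is true.
For instance, at 1:
  At 1: []~(((q & s) | s) & p) requires ~(((q & s) | s) & p) at every successor {0, 1, 2, 5, 7}.
    ~(((q & s) | s) & p) fails at 5, so []~(((q & s) | s) & p) is false at 1.
Satisfying worlds: {2, 6, 7}

3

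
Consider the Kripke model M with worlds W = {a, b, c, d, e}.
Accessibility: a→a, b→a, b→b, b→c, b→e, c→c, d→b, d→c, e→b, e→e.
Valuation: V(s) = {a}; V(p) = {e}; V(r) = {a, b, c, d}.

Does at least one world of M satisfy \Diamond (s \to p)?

Yes

Recall that \Diamond ψ holds at a world iff ψ holds at some accessible world.
Let φ = \Diamond (s \to p). Evaluate φ at each world:
  a (successors {a}): φ is false.
  b (successors {a, b, c, e}): φ is true.
  c (successors {c}): φ is true.
  d (successors {b, c}): φ is true.
  e (successors {b, e}): φ is true.
Detail at b (witness):
  At b: \Diamond (s \to p) requires s \to p at some successor in {a, b, c, e}.
    s \to p holds at b, so \Diamond (s \to p) is true at b.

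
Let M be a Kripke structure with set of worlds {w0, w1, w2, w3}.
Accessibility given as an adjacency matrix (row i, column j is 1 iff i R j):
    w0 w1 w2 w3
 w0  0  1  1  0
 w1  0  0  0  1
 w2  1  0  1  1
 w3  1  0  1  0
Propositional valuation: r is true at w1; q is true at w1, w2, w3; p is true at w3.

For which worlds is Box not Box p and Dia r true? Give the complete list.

Recall that Box ψ holds at a world iff ψ holds at every accessible world, and Dia ψ holds iff ψ holds at some accessible world.
Let φ = Box not Box p and Dia r. Evaluate φ at each world:
  w0 (successors {w1, w2}): φ is false.
  w1 (successors {w3}): φ is false.
  w2 (successors {w0, w2, w3}): φ is false.
  w3 (successors {w0, w2}): φ is false.
For instance, at w1:
  At w1: Box not Box p is true, Dia r is false, so Box not Box p and Dia r is false.
    At w1: Box not Box p requires not Box p at every successor {w3}.
      At w3: not Box p is true.
    So Box not Box p is true at w1.
    At w1: Dia r requires r at some successor in {w3}.
      At w3: r is false.
    So Dia r is false at w1.
Satisfying worlds: none.

none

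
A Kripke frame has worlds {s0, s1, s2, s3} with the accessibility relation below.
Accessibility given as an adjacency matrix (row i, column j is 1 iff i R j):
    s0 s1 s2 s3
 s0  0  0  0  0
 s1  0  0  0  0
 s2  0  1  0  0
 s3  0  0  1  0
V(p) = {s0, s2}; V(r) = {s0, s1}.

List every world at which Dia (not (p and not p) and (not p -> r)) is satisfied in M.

s2, s3

Let φ = Dia (not (p and not p) and (not p -> r)). Evaluate φ at each world:
  s0 (successors ∅): φ is false.
  s1 (successors ∅): φ is false.
  s2 (successors {s1}): φ is true.
  s3 (successors {s2}): φ is true.
For instance, at s2:
  At s2: Dia (not (p and not p) and (not p -> r)) requires not (p and not p) and (not p -> r) at some successor in {s1}.
    not (p and not p) and (not p -> r) holds at s1, so Dia (not (p and not p) and (not p -> r)) is true at s2.
Satisfying worlds: {s2, s3}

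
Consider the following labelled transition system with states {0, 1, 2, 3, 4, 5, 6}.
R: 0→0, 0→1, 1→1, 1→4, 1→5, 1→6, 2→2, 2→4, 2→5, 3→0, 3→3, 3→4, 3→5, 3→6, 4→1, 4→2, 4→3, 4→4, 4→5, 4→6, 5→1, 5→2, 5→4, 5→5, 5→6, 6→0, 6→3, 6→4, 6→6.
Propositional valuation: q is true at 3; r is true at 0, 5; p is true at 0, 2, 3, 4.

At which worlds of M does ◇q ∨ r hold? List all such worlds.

0, 3, 4, 5, 6

Let φ = ◇q ∨ r. Evaluate φ at each world:
  0 (successors {0, 1}): φ is true.
  1 (successors {1, 4, 5, 6}): φ is false.
  2 (successors {2, 4, 5}): φ is false.
  3 (successors {0, 3, 4, 5, 6}): φ is true.
  4 (successors {1, 2, 3, 4, 5, 6}): φ is true.
  5 (successors {1, 2, 4, 5, 6}): φ is true.
  6 (successors {0, 3, 4, 6}): φ is true.
For instance, at 5:
  At 5: ◇q is false, r is true, so ◇q ∨ r is true.
    At 5: ◇q requires q at some successor in {1, 2, 4, 5, 6}.
      At 1: q is false.
      At 2: q is false.
      At 4: q is false.
      At 5: q is false.
      At 6: q is false.
    So ◇q is false at 5.
Satisfying worlds: {0, 3, 4, 5, 6}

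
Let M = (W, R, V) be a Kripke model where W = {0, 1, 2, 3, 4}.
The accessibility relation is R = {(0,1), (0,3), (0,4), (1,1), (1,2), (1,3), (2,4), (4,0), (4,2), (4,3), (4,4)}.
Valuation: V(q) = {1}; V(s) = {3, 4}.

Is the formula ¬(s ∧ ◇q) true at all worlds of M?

Yes

Recall that ◇ψ holds at a world iff ψ holds at some accessible world.
Let φ = ¬(s ∧ ◇q). Evaluate φ at each world:
  0 (successors {1, 3, 4}): φ is true.
  1 (successors {1, 2, 3}): φ is true.
  2 (successors {4}): φ is true.
  3 (successors ∅): φ is true.
  4 (successors {0, 2, 3, 4}): φ is true.
For instance, at 0:
  At 0: s ∧ ◇q is false, so ¬(s ∧ ◇q) is true.
    At 0: s is false, ◇q is true, so s ∧ ◇q is false.
      At 0: ◇q requires q at some successor in {1, 3, 4}.
        q holds at 1, so ◇q is true at 0.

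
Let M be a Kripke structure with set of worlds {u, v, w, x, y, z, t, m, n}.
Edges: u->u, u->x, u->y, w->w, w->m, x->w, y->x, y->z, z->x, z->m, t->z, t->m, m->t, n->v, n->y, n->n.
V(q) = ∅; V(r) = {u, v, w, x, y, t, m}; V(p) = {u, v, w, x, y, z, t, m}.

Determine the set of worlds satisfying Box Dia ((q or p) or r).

u, v, w, x, y, z, t, m

Let φ = Box Dia ((q or p) or r). Evaluate φ at each world:
  u (successors {u, x, y}): φ is true.
  v (successors ∅): φ is true.
  w (successors {w, m}): φ is true.
  x (successors {w}): φ is true.
  y (successors {x, z}): φ is true.
  z (successors {x, m}): φ is true.
  t (successors {z, m}): φ is true.
  m (successors {t}): φ is true.
  n (successors {v, y, n}): φ is false.
For instance, at u:
  At u: Box Dia ((q or p) or r) requires Dia ((q or p) or r) at every successor {u, x, y}.
      At u: Dia ((q or p) or r) requires (q or p) or r at some successor in {u, x, y}.
        (q or p) or r holds at u, so Dia ((q or p) or r) is true at u.
      At x: Dia ((q or p) or r) requires (q or p) or r at some successor in {w}.
        (q or p) or r holds at w, so Dia ((q or p) or r) is true at x.
      At y: Dia ((q or p) or r) requires (q or p) or r at some successor in {x, z}.
        (q or p) or r holds at x, so Dia ((q or p) or r) is true at y.
  So Box Dia ((q or p) or r) is true at u.
Satisfying worlds: {u, v, w, x, y, z, t, m}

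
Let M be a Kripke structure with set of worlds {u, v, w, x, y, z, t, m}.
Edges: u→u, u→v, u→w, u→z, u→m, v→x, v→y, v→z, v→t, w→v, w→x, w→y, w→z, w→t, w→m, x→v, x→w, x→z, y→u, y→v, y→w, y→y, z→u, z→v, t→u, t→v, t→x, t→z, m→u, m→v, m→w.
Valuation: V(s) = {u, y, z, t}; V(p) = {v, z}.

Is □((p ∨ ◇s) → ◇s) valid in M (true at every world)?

Let φ = □((p ∨ ◇s) → ◇s). Evaluate φ at each world:
  u (successors {u, v, w, z, m}): φ is true.
  v (successors {x, y, z, t}): φ is true.
  w (successors {v, x, y, z, t, m}): φ is true.
  x (successors {v, w, z}): φ is true.
  y (successors {u, v, w, y}): φ is true.
  z (successors {u, v}): φ is true.
  t (successors {u, v, x, z}): φ is true.
  m (successors {u, v, w}): φ is true.
For instance, at w:
  At w: □((p ∨ ◇s) → ◇s) requires (p ∨ ◇s) → ◇s at every successor {v, x, y, z, t, m}.
    At v: (p ∨ ◇s) → ◇s is true.
    At x: (p ∨ ◇s) → ◇s is true.
    At y: (p ∨ ◇s) → ◇s is true.
    At z: (p ∨ ◇s) → ◇s is true.
    At t: (p ∨ ◇s) → ◇s is true.
    At m: (p ∨ ◇s) → ◇s is true.
  So □((p ∨ ◇s) → ◇s) is true at w.

Yes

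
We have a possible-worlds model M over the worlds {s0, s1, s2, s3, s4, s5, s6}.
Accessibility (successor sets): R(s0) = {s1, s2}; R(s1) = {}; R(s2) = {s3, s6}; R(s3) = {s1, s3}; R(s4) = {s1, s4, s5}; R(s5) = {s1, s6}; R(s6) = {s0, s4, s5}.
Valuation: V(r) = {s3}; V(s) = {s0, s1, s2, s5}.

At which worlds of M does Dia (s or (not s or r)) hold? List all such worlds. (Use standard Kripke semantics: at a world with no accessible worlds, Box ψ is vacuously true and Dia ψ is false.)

Recall that Dia ψ holds at a world iff ψ holds at some accessible world.
Let φ = Dia (s or (not s or r)). Evaluate φ at each world:
  s0 (successors {s1, s2}): φ is true.
  s1 (successors ∅): φ is false.
  s2 (successors {s3, s6}): φ is true.
  s3 (successors {s1, s3}): φ is true.
  s4 (successors {s1, s4, s5}): φ is true.
  s5 (successors {s1, s6}): φ is true.
  s6 (successors {s0, s4, s5}): φ is true.
For instance, at s4:
  At s4: Dia (s or (not s or r)) requires s or (not s or r) at some successor in {s1, s4, s5}.
    s or (not s or r) holds at s1, so Dia (s or (not s or r)) is true at s4.
Satisfying worlds: {s0, s2, s3, s4, s5, s6}

s0, s2, s3, s4, s5, s6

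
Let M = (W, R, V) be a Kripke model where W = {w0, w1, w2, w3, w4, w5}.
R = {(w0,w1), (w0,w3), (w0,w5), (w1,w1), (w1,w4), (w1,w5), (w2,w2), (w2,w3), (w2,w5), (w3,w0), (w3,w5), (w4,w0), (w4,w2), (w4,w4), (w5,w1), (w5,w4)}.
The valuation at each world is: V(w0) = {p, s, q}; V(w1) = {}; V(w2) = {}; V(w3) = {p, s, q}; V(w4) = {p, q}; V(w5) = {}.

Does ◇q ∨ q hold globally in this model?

Let φ = ◇q ∨ q. Evaluate φ at each world:
  w0 (successors {w1, w3, w5}): φ is true.
  w1 (successors {w1, w4, w5}): φ is true.
  w2 (successors {w2, w3, w5}): φ is true.
  w3 (successors {w0, w5}): φ is true.
  w4 (successors {w0, w2, w4}): φ is true.
  w5 (successors {w1, w4}): φ is true.
For instance, at w2:
  At w2: ◇q is true, q is false, so ◇q ∨ q is true.
    At w2: ◇q requires q at some successor in {w2, w3, w5}.
      q holds at w3, so ◇q is true at w2.

Yes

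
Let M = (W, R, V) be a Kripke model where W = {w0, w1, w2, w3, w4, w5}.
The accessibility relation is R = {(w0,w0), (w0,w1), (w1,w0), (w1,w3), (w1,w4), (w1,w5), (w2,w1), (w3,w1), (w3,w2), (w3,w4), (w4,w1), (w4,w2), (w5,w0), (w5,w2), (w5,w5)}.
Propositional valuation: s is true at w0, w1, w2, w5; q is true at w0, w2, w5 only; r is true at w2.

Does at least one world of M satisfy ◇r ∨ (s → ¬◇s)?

Yes

Recall that ◇ψ holds at a world iff ψ holds at some accessible world.
Let φ = ◇r ∨ (s → ¬◇s). Evaluate φ at each world:
  w0 (successors {w0, w1}): φ is false.
  w1 (successors {w0, w3, w4, w5}): φ is false.
  w2 (successors {w1}): φ is false.
  w3 (successors {w1, w2, w4}): φ is true.
  w4 (successors {w1, w2}): φ is true.
  w5 (successors {w0, w2, w5}): φ is true.
Detail at w3 (witness):
  At w3: ◇r is true, s → ¬◇s is true, so ◇r ∨ (s → ¬◇s) is true.
    At w3: ◇r requires r at some successor in {w1, w2, w4}.
      r holds at w2, so ◇r is true at w3.
    At w3: s is false, ¬◇s is false, so s → ¬◇s is true.
      At w3: ◇s is true, so ¬◇s is false.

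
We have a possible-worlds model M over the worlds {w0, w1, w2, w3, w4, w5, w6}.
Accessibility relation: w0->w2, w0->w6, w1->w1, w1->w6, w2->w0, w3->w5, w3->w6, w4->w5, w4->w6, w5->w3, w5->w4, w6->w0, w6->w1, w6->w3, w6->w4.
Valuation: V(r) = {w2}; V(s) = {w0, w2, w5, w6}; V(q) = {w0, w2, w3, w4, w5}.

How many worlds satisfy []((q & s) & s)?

Let φ = []((q & s) & s). Evaluate φ at each world:
  w0 (successors {w2, w6}): φ is false.
  w1 (successors {w1, w6}): φ is false.
  w2 (successors {w0}): φ is true.
  w3 (successors {w5, w6}): φ is false.
  w4 (successors {w5, w6}): φ is false.
  w5 (successors {w3, w4}): φ is false.
  w6 (successors {w0, w1, w3, w4}): φ is false.
For instance, at w5:
  At w5: []((q & s) & s) requires (q & s) & s at every successor {w3, w4}.
    (q & s) & s fails at w3, so []((q & s) & s) is false at w5.
Satisfying worlds: {w2}

1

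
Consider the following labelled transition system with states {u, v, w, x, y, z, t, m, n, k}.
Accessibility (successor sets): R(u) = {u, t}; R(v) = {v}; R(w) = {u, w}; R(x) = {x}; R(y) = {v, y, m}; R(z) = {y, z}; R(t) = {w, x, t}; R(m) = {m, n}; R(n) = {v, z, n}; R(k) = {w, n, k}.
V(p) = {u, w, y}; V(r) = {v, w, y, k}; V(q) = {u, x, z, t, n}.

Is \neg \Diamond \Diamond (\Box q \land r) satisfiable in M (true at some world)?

Recall that \Box ψ holds at a world iff ψ holds at every accessible world, and \Diamond ψ holds iff ψ holds at some accessible world.
Let φ = \neg \Diamond \Diamond (\Box q \land r). Evaluate φ at each world:
  u (successors {u, t}): φ is true.
  v (successors {v}): φ is true.
  w (successors {u, w}): φ is true.
  x (successors {x}): φ is true.
  y (successors {v, y, m}): φ is true.
  z (successors {y, z}): φ is true.
  t (successors {w, x, t}): φ is true.
  m (successors {m, n}): φ is true.
  n (successors {v, z, n}): φ is true.
  k (successors {w, n, k}): φ is true.
Detail at u (witness):
  At u: \Diamond \Diamond (\Box q \land r) is false, so \neg \Diamond \Diamond (\Box q \land r) is true.
    At u: \Diamond \Diamond (\Box q \land r) requires \Diamond (\Box q \land r) at some successor in {u, t}.
      At u: \Diamond (\Box q \land r) is false.
      At t: \Diamond (\Box q \land r) is false.
    So \Diamond \Diamond (\Box q \land r) is false at u.

Yes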